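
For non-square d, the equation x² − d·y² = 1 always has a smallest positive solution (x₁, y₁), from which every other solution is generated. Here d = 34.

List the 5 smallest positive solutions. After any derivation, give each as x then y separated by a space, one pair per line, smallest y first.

35 6
2449 420
171395 29394
11995201 2057160
839492675 143971806

[5; 1,4,1,10] for √34; ℓ=4 ⇒ convergent index 3
a_0=5:  p_0=5·1+0=5,  q_0=5·0+1=1
a_1=1:  p_1=1·5+1=6,  q_1=1·1+0=1
a_2=4:  p_2=4·6+5=29,  q_2=4·1+1=5
a_3=1:  p_3=1·29+6=35,  q_3=1·5+1=6
fundamental: x₁=35, y₁=6  (since 1225 − 34·36 = 1)
k=2:  x_2 = 35·35+34·6·6 = 2449,  y_2 = 35·6+6·35 = 420
k=3:  x_3 = 35·2449+34·6·420 = 171395,  y_3 = 35·420+6·2449 = 29394
k=4:  x_4 = 35·171395+34·6·29394 = 11995201,  y_4 = 35·29394+6·171395 = 2057160
k=5:  x_5 = 35·11995201+34·6·2057160 = 839492675,  y_5 = 35·2057160+6·11995201 = 143971806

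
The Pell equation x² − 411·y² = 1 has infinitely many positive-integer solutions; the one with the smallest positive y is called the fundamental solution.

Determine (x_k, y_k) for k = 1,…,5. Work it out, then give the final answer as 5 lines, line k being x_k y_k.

49730 2453
4946145799 243975380
491943661118810 24265791292347
48928716529930696801 2413475601692857240
4866450145574963442708650 240044283320105789798053

√411 → a₀=20, period (3,1,1,1,19,1,1,1,3,40); ℓ=10 even so k=9
i=0: a=20 ⇒ p=20, q=1
…
i=4: a=1 ⇒ p=223, q=11
…
i=7: a=1 ⇒ p=8981, q=443
i=8: a=1 ⇒ p=13583, q=670
i=9: a=3 ⇒ p=49730, q=2453
(x₁, y₁) = (49730, 2453);  49730² − 411·2453² = 1 ✓
(49730+2453√411)^2 = 4946145799 + 243975380√411
(49730+2453√411)^3 = 491943661118810 + 24265791292347√411
(49730+2453√411)^4 = 48928716529930696801 + 2413475601692857240√411
(49730+2453√411)^5 = 4866450145574963442708650 + 240044283320105789798053√411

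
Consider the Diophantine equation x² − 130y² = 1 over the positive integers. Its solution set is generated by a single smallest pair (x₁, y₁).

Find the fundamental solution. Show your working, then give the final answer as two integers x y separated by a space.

√130 → a₀=11, period (2,2,22); ℓ=3 odd so k=5
a_0=11:  p_0=11·1+0=11,  q_0=11·0+1=1
…
a_4=2:  p_4=2·1277+57=2611,  q_4=2·112+5=229
a_5=2:  p_5=2·2611+1277=6499,  q_5=2·229+112=570
(x₁, y₁) = (6499, 570);  6499² − 130·570² = 1 ✓

6499 570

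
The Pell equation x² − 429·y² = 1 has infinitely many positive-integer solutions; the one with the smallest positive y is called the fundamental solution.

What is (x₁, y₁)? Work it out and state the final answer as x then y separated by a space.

[20; 1,2,2,9,1,12,1,9,2,2,1,40] for √429; ℓ=12 ⇒ convergent index 11
a_0=20:  p_0=20·1+0=20,  q_0=20·0+1=1
a_1=1:  p_1=1·20+1=21,  q_1=1·1+0=1
…
a_3=2:  p_3=2·62+21=145,  q_3=2·3+1=7
…
a_5=1:  p_5=1·1367+145=1512,  q_5=1·66+7=73
a_6=12:  p_6=12·1512+1367=19511,  q_6=12·73+66=942
…
a_9=2:  p_9=2·208718+21023=438459,  q_9=2·10077+1015=21169
a_10=2:  p_10=2·438459+208718=1085636,  q_10=2·21169+10077=52415
a_11=1:  p_11=1·1085636+438459=1524095,  q_11=1·52415+21169=73584
→ (1524095, 73584).  Check: 1524095²=2322865569025, 429·73584²=2322865569024, difference 1.

1524095 73584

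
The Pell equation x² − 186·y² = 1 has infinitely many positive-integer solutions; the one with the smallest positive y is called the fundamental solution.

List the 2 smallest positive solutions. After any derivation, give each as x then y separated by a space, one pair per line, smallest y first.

7501 550
112530001 8251100

√186 → a₀=13, period (1,1,1,3,4,3,1,1,1,26); ℓ=10 even so k=9
i=0: a=13 ⇒ p=13, q=1
i=1: a=1 ⇒ p=14, q=1
…
i=4: a=3 ⇒ p=150, q=11
i=5: a=4 ⇒ p=641, q=47
i=6: a=3 ⇒ p=2073, q=152
i=7: a=1 ⇒ p=2714, q=199
i=8: a=1 ⇒ p=4787, q=351
i=9: a=1 ⇒ p=7501, q=550
fundamental: x₁=7501, y₁=550  (since 56265001 − 186·302500 = 1)
k=2:  x_2 = 7501·7501+186·550·550 = 112530001,  y_2 = 7501·550+550·7501 = 8251100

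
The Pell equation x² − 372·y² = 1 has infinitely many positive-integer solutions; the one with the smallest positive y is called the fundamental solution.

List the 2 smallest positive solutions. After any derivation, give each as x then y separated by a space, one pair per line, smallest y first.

√372 → a₀=19, period (3,2,12,2,3,38); ℓ=6 even so k=5
a_0=19:  p_0=19·1+0=19,  q_0=19·0+1=1
…
a_4=2:  p_4=2·1678+135=3491,  q_4=2·87+7=181
a_5=3:  p_5=3·3491+1678=12151,  q_5=3·181+87=630
→ (12151, 630).  Check: 12151²=147646801, 372·630²=147646800, difference 1.
(12151+630√372)^2 = 295293601 + 15310260√372

12151 630
295293601 15310260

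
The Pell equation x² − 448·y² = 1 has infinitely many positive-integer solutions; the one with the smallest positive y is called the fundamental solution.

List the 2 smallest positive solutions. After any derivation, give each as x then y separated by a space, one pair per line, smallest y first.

127 6
32257 1524

[21; 6,42] for √448; ℓ=2 ⇒ convergent index 1
a_0=21:  p_0=21·1+0=21,  q_0=21·0+1=1
a_1=6:  p_1=6·21+1=127,  q_1=6·1+0=6
(x₁, y₁) = (127, 6);  127² − 448·6² = 1 ✓
(127+6√448)^2 = 32257 + 1524√448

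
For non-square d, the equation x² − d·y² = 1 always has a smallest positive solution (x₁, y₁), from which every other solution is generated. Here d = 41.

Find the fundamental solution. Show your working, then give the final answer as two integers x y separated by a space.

2049 320

[6; 2,2,12] for √41; ℓ=3 ⇒ convergent index 5
a_0=6:  p_0=6·1+0=6,  q_0=6·0+1=1
a_1=2:  p_1=2·6+1=13,  q_1=2·1+0=2
…
a_3=12:  p_3=12·32+13=397,  q_3=12·5+2=62
a_4=2:  p_4=2·397+32=826,  q_4=2·62+5=129
a_5=2:  p_5=2·826+397=2049,  q_5=2·129+62=320
fundamental: x₁=2049, y₁=320  (since 4198401 − 41·102400 = 1)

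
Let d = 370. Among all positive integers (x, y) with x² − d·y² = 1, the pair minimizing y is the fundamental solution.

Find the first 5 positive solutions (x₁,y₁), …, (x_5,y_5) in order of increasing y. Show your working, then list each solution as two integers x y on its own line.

213859 11118
91471343761 4755368724
39123940210553539 2033956799880714
16734013458886067250241 869959934526623861928
7157438768568706971928026499 372097523273824548176239590

√370 = [19; 4,4,38, …], period ℓ=3 (odd) → k=5
a_0=19:  p_0=19·1+0=19,  q_0=19·0+1=1
…
a_3=38:  p_3=38·327+77=12503,  q_3=38·17+4=650
a_4=4:  p_4=4·12503+327=50339,  q_4=4·650+17=2617
a_5=4:  p_5=4·50339+12503=213859,  q_5=4·2617+650=11118
fundamental: x₁=213859, y₁=11118  (since 45735671881 − 370·123609924 = 1)
k=2:  x_2 = 213859·213859+370·11118·11118 = 91471343761,  y_2 = 213859·11118+11118·213859 = 4755368724
k=3:  x_3 = 213859·91471343761+370·11118·4755368724 = 39123940210553539,  y_3 = 213859·4755368724+11118·91471343761 = 2033956799880714
k=4:  x_4 = 213859·39123940210553539+370·11118·2033956799880714 = 16734013458886067250241,  y_4 = 213859·2033956799880714+11118·39123940210553539 = 869959934526623861928
k=5:  x_5 = 213859·16734013458886067250241+370·11118·869959934526623861928 = 7157438768568706971928026499,  y_5 = 213859·869959934526623861928+11118·16734013458886067250241 = 372097523273824548176239590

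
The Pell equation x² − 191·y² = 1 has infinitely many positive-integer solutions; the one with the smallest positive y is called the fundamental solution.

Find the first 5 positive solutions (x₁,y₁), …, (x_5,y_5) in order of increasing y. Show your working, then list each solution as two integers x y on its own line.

[13; 1,4,1,1,3,…,4,1,26] for √191; ℓ=16 ⇒ convergent index 15
i=0: a=13 ⇒ p=13, q=1
i=1: a=1 ⇒ p=14, q=1
i=2: a=4 ⇒ p=69, q=5
i=3: a=1 ⇒ p=83, q=6
i=4: a=1 ⇒ p=152, q=11
i=5: a=3 ⇒ p=539, q=39
i=6: a=2 ⇒ p=1230, q=89
…
i=10: a=2 ⇒ p=207083, q=14984
…
i=12: a=1 ⇒ p=911765, q=65973
i=13: a=1 ⇒ p=1616447, q=116962
i=14: a=4 ⇒ p=7377553, q=533821
i=15: a=1 ⇒ p=8994000, q=650783
(x₁, y₁) = (8994000, 650783);  8994000² − 191·650783² = 1 ✓
(x_2, y_2) = (8994000·8994000 + 191·650783·650783, 8994000·650783 + 650783·8994000) = (161784071999999, 11706284604000)
(x_3, y_3) = (8994000·161784071999999 + 191·650783·11706284604000, 8994000·11706284604000 + 650783·161784071999999) = (2910171887135973018000, 210572647456751349217)
(x_4, y_4) = (8994000·2910171887135973018000 + 191·650783·210572647456751349217, 8994000·210572647456751349217 + 650783·2910171887135973018000) = (52348171905801720863712000001, 3787780782452031563430792000)
(x_5, y_5) = (8994000·52348171905801720863712000001 + 191·650783·3787780782452031563430792000, 8994000·3787780782452031563430792000 + 650783·52348171905801720863712000001) = (941638916241558444724564320044970000, 68134600714746933190345629744650783)

8994000 650783
161784071999999 11706284604000
2910171887135973018000 210572647456751349217
52348171905801720863712000001 3787780782452031563430792000
941638916241558444724564320044970000 68134600714746933190345629744650783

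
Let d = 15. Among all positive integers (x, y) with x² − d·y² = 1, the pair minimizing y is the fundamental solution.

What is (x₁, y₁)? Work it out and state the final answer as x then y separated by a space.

4 1

d=15: √d = [3; 1,6] (ℓ=2, even), read p_1/q_1
a_0=3:  p_0=3·1+0=3,  q_0=3·0+1=1
a_1=1:  p_1=1·3+1=4,  q_1=1·1+0=1
fundamental: x₁=4, y₁=1  (since 16 − 15·1 = 1)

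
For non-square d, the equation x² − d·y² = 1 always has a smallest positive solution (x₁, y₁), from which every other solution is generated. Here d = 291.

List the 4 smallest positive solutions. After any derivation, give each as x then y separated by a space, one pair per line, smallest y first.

290 17
168199 9860
97555130 5718783
56581807201 3316884280

√291 → a₀=17, period (17,34); ℓ=2 even so k=1
step 0: (17, 1)  from 17·(1,0) + (0,1)
step 1: (290, 17)  from 17·(17,1) + (1,0)
→ (290, 17).  Check: 290²=84100, 291·17²=84099, difference 1.
n=2: (290,17)∘(290,17) = (290·290+291·17·17, 290·17+17·290) = (168199,9860)
n=3: (168199,9860)∘(290,17) = (290·168199+291·17·9860, 290·9860+17·168199) = (97555130,5718783)
n=4: (97555130,5718783)∘(290,17) = (290·97555130+291·17·5718783, 290·5718783+17·97555130) = (56581807201,3316884280)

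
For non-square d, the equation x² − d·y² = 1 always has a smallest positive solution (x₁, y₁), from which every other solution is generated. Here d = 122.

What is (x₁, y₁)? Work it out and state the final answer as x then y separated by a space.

243 22

√122 = [11; 22, …], period ℓ=1 (odd) → k=1
k=0  a_k=11  p_k/q_k = 11/1
k=1  a_k=22  p_k/q_k = 243/22
→ (243, 22).  Check: 243²=59049, 122·22²=59048, difference 1.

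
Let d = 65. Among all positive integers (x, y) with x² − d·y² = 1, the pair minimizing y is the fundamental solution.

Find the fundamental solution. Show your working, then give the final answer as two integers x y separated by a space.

d=65: √d = [8; 16] (ℓ=1, odd), read p_1/q_1
k=0  a_k=8  p_k/q_k = 8/1
k=1  a_k=16  p_k/q_k = 129/16
fundamental: x₁=129, y₁=16  (since 16641 − 65·256 = 1)

129 16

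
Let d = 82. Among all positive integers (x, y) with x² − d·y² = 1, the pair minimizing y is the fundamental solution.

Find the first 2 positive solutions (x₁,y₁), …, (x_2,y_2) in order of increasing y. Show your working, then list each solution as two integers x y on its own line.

163 18
53137 5868

√82 = [9; 18, …], period ℓ=1 (odd) → k=1
a_0=9:  p_0=9·1+0=9,  q_0=9·0+1=1
a_1=18:  p_1=18·9+1=163,  q_1=18·1+0=18
fundamental: x₁=163, y₁=18  (since 26569 − 82·324 = 1)
n=2: (163,18)∘(163,18) = (163·163+82·18·18, 163·18+18·163) = (53137,5868)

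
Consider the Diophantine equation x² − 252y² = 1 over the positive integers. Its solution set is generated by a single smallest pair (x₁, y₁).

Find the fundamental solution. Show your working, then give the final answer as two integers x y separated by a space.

√252 = [15; 1,6,1,30, …], period ℓ=4 (even) → k=3
i=0: a=15 ⇒ p=15, q=1
…
i=2: a=6 ⇒ p=111, q=7
i=3: a=1 ⇒ p=127, q=8
→ (127, 8).  Check: 127²=16129, 252·8²=16128, difference 1.

127 8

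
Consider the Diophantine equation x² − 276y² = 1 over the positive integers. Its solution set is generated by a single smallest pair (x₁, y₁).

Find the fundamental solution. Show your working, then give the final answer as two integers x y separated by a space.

√276 = [16; 1,1,1,1,2,2,2,1,1,1,1,32, …], period ℓ=12 (even) → k=11
step 0: (16, 1)  from 16·(1,0) + (0,1)
step 1: (17, 1)  from 1·(16,1) + (1,0)
…
step 4: (83, 5)  from 1·(50,3) + (33,2)
step 5: (216, 13)  from 2·(83,5) + (50,3)
step 6: (515, 31)  from 2·(216,13) + (83,5)
step 7: (1246, 75)  from 2·(515,31) + (216,13)
step 8: (1761, 106)  from 1·(1246,75) + (515,31)
…
step 10: (4768, 287)  from 1·(3007,181) + (1761,106)
step 11: (7775, 468)  from 1·(4768,287) + (3007,181)
→ (7775, 468).  Check: 7775²=60450625, 276·468²=60450624, difference 1.

7775 468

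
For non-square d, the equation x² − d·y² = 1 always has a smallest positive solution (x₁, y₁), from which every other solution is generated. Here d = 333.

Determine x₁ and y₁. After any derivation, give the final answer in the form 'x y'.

d=333: √d = [18; 4,36] (ℓ=2, even), read p_1/q_1
i=0: a=18 ⇒ p=18, q=1
i=1: a=4 ⇒ p=73, q=4
fundamental: x₁=73, y₁=4  (since 5329 − 333·16 = 1)

73 4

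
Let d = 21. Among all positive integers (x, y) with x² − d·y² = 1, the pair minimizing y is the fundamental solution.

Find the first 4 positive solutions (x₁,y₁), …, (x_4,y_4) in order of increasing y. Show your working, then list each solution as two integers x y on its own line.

d=21: √d = [4; 1,1,2,1,1,8] (ℓ=6, even), read p_5/q_5
a_0=4:  p_0=4·1+0=4,  q_0=4·0+1=1
…
a_4=1:  p_4=1·23+9=32,  q_4=1·5+2=7
a_5=1:  p_5=1·32+23=55,  q_5=1·7+5=12
(x₁, y₁) = (55, 12);  55² − 21·12² = 1 ✓
(55+12√21)^2 = 6049 + 1320√21
(55+12√21)^3 = 665335 + 145188√21
(55+12√21)^4 = 73180801 + 15969360√21

55 12
6049 1320
665335 145188
73180801 15969360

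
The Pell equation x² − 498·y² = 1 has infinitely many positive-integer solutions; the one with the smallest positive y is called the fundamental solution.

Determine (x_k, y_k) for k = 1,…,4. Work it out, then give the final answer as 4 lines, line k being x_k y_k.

[22; 3,6,22,6,3,44] for √498; ℓ=6 ⇒ convergent index 5
k=0  a_k=22  p_k/q_k = 22/1
k=1  a_k=3  p_k/q_k = 67/3
k=2  a_k=6  p_k/q_k = 424/19
k=3  a_k=22  p_k/q_k = 9395/421
k=4  a_k=6  p_k/q_k = 56794/2545
k=5  a_k=3  p_k/q_k = 179777/8056
→ (179777, 8056).  Check: 179777²=32319769729, 498·8056²=32319769728, difference 1.
(179777+8056√498)^2 = 64639539457 + 2896567024√498
(179777+8056√498)^3 = 23241404969742401 + 1041472259739240√498
(179777+8056√498)^4 = 8356540122426119709697 + 374465516875386131936√498

179777 8056
64639539457 2896567024
23241404969742401 1041472259739240
8356540122426119709697 374465516875386131936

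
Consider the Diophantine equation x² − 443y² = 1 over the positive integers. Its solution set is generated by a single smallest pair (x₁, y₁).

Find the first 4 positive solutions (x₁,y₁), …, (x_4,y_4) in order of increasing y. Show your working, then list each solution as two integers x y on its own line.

442 21
390727 18564
345402226 16410555
305335177057 14506912056

√443 = [21; 21,42, …], period ℓ=2 (even) → k=1
a_0=21:  p_0=21·1+0=21,  q_0=21·0+1=1
a_1=21:  p_1=21·21+1=442,  q_1=21·1+0=21
(x₁, y₁) = (442, 21);  442² − 443·21² = 1 ✓
(x_2, y_2) = (442·442 + 443·21·21, 442·21 + 21·442) = (390727, 18564)
(x_3, y_3) = (442·390727 + 443·21·18564, 442·18564 + 21·390727) = (345402226, 16410555)
(x_4, y_4) = (442·345402226 + 443·21·16410555, 442·16410555 + 21·345402226) = (305335177057, 14506912056)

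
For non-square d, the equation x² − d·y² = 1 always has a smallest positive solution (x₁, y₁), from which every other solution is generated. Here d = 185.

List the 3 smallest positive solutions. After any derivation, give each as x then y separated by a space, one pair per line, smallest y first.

[13; 1,1,1,1,26] for √185; ℓ=5 ⇒ convergent index 9
step 0: (13, 1)  from 13·(1,0) + (0,1)
…
step 2: (27, 2)  from 1·(14,1) + (13,1)
step 3: (41, 3)  from 1·(27,2) + (14,1)
step 4: (68, 5)  from 1·(41,3) + (27,2)
step 5: (1809, 133)  from 26·(68,5) + (41,3)
step 6: (1877, 138)  from 1·(1809,133) + (68,5)
…
step 8: (5563, 409)  from 1·(3686,271) + (1877,138)
step 9: (9249, 680)  from 1·(5563,409) + (3686,271)
fundamental: x₁=9249, y₁=680  (since 85544001 − 185·462400 = 1)
n=2: (9249,680)∘(9249,680) = (9249·9249+185·680·680, 9249·680+680·9249) = (171088001,12578640)
n=3: (171088001,12578640)∘(9249,680) = (9249·171088001+185·680·12578640, 9249·12578640+680·171088001) = (3164785833249,232679682040)

9249 680
171088001 12578640
3164785833249 232679682040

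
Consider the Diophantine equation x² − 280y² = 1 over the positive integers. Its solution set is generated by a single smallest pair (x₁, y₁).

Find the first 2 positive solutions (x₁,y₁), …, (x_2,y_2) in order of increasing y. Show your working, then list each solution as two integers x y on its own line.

251 15
126001 7530

√280 → a₀=16, period (1,2,1,2,1,32); ℓ=6 even so k=5
a_0=16:  p_0=16·1+0=16,  q_0=16·0+1=1
…
a_2=2:  p_2=2·17+16=50,  q_2=2·1+1=3
a_3=1:  p_3=1·50+17=67,  q_3=1·3+1=4
a_4=2:  p_4=2·67+50=184,  q_4=2·4+3=11
a_5=1:  p_5=1·184+67=251,  q_5=1·11+4=15
fundamental: x₁=251, y₁=15  (since 63001 − 280·225 = 1)
k=2:  x_2 = 251·251+280·15·15 = 126001,  y_2 = 251·15+15·251 = 7530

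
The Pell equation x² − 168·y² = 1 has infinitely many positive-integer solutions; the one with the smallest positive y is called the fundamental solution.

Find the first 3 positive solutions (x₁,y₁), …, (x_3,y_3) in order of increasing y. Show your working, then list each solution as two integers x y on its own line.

d=168: √d = [12; 1,24] (ℓ=2, even), read p_1/q_1
a_0=12:  p_0=12·1+0=12,  q_0=12·0+1=1
a_1=1:  p_1=1·12+1=13,  q_1=1·1+0=1
→ (13, 1).  Check: 13²=169, 168·1²=168, difference 1.
(13+1√168)^2 = 337 + 26√168
(13+1√168)^3 = 8749 + 675√168

13 1
337 26
8749 675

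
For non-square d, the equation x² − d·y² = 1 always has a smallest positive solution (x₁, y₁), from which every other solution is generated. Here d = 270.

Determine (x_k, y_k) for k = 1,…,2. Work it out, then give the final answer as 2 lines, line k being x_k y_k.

√270 = [16; 2,3,6,3,2,32, …], period ℓ=6 (even) → k=5
i=0: a=16 ⇒ p=16, q=1
i=1: a=2 ⇒ p=33, q=2
…
i=3: a=6 ⇒ p=723, q=44
i=4: a=3 ⇒ p=2284, q=139
i=5: a=2 ⇒ p=5291, q=322
(x₁, y₁) = (5291, 322);  5291² − 270·322² = 1 ✓
(x_2, y_2) = (5291·5291 + 270·322·322, 5291·322 + 322·5291) = (55989361, 3407404)

5291 322
55989361 3407404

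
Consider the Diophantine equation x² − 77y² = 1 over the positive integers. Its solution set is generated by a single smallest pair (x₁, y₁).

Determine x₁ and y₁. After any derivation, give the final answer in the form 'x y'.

d=77: √d = [8; 1,3,2,3,1,16] (ℓ=6, even), read p_5/q_5
a_0=8:  p_0=8·1+0=8,  q_0=8·0+1=1
a_1=1:  p_1=1·8+1=9,  q_1=1·1+0=1
a_2=3:  p_2=3·9+8=35,  q_2=3·1+1=4
a_3=2:  p_3=2·35+9=79,  q_3=2·4+1=9
a_4=3:  p_4=3·79+35=272,  q_4=3·9+4=31
a_5=1:  p_5=1·272+79=351,  q_5=1·31+9=40
→ (351, 40).  Check: 351²=123201, 77·40²=123200, difference 1.

351 40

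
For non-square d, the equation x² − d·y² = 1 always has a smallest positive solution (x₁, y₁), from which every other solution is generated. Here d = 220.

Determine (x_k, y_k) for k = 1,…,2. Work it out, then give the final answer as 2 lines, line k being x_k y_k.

√220 → a₀=14, period (1,4,1,28); ℓ=4 even so k=3
step 0: (14, 1)  from 14·(1,0) + (0,1)
…
step 2: (74, 5)  from 4·(15,1) + (14,1)
step 3: (89, 6)  from 1·(74,5) + (15,1)
→ (89, 6).  Check: 89²=7921, 220·6²=7920, difference 1.
n=2: (89,6)∘(89,6) = (89·89+220·6·6, 89·6+6·89) = (15841,1068)

89 6
15841 1068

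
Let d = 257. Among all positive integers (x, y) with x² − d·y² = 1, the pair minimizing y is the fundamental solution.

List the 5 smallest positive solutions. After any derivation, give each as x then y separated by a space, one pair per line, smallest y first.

[16; 32] for √257; ℓ=1 ⇒ convergent index 1
step 0: (16, 1)  from 16·(1,0) + (0,1)
step 1: (513, 32)  from 32·(16,1) + (1,0)
fundamental: x₁=513, y₁=32  (since 263169 − 257·1024 = 1)
k=2:  x_2 = 513·513+257·32·32 = 526337,  y_2 = 513·32+32·513 = 32832
k=3:  x_3 = 513·526337+257·32·32832 = 540021249,  y_3 = 513·32832+32·526337 = 33685600
k=4:  x_4 = 513·540021249+257·32·33685600 = 554061275137,  y_4 = 513·33685600+32·540021249 = 34561392768
k=5:  x_5 = 513·554061275137+257·32·34561392768 = 568466328269313,  y_5 = 513·34561392768+32·554061275137 = 35459955294368

513 32
526337 32832
540021249 33685600
554061275137 34561392768
568466328269313 35459955294368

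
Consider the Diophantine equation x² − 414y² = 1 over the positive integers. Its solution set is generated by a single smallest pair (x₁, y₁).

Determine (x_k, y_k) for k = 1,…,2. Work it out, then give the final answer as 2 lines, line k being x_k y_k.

24335 1196
1184384449 58209320

√414 = [20; 2,1,7,2,7,1,2,40, …], period ℓ=8 (even) → k=7
a_0=20:  p_0=20·1+0=20,  q_0=20·0+1=1
…
a_2=1:  p_2=1·41+20=61,  q_2=1·2+1=3
…
a_5=7:  p_5=7·997+468=7447,  q_5=7·49+23=366
a_6=1:  p_6=1·7447+997=8444,  q_6=1·366+49=415
a_7=2:  p_7=2·8444+7447=24335,  q_7=2·415+366=1196
fundamental: x₁=24335, y₁=1196  (since 592192225 − 414·1430416 = 1)
k=2:  x_2 = 24335·24335+414·1196·1196 = 1184384449,  y_2 = 24335·1196+1196·24335 = 58209320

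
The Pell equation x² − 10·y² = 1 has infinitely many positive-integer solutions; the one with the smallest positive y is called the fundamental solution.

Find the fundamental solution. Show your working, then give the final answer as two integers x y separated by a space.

√10 = [3; 6, …], period ℓ=1 (odd) → k=1
i=0: a=3 ⇒ p=3, q=1
i=1: a=6 ⇒ p=19, q=6
(x₁, y₁) = (19, 6);  19² − 10·6² = 1 ✓

19 6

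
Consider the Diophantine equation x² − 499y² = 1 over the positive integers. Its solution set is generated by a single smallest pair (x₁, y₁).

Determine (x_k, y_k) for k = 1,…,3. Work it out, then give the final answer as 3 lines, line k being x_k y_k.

4490 201
40320199 1804980
362075382530 16208720199

√499 → a₀=22, period (2,1,21,1,2,44); ℓ=6 even so k=5
k=0  a_k=22  p_k/q_k = 22/1
k=1  a_k=2  p_k/q_k = 45/2
k=2  a_k=1  p_k/q_k = 67/3
k=3  a_k=21  p_k/q_k = 1452/65
k=4  a_k=1  p_k/q_k = 1519/68
k=5  a_k=2  p_k/q_k = 4490/201
→ (4490, 201).  Check: 4490²=20160100, 499·201²=20160099, difference 1.
(x_2, y_2) = (4490·4490 + 499·201·201, 4490·201 + 201·4490) = (40320199, 1804980)
(x_3, y_3) = (4490·40320199 + 499·201·1804980, 4490·1804980 + 201·40320199) = (362075382530, 16208720199)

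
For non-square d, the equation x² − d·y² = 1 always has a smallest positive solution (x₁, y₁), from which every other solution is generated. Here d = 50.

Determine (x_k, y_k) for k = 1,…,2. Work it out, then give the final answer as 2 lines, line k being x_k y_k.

99 14
19601 2772

√50 = [7; 14, …], period ℓ=1 (odd) → k=1
i=0: a=7 ⇒ p=7, q=1
i=1: a=14 ⇒ p=99, q=14
fundamental: x₁=99, y₁=14  (since 9801 − 50·196 = 1)
(99+14√50)^2 = 19601 + 2772√50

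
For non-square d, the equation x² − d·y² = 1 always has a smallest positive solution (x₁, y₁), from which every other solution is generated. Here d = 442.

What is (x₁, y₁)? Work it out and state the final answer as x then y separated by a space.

d=442: √d = [21; 42] (ℓ=1, odd), read p_1/q_1
step 0: (21, 1)  from 21·(1,0) + (0,1)
step 1: (883, 42)  from 42·(21,1) + (1,0)
→ (883, 42).  Check: 883²=779689, 442·42²=779688, difference 1.

883 42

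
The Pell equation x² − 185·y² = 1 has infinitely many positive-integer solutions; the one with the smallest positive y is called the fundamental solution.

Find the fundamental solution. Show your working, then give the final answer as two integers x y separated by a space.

9249 680

d=185: √d = [13; 1,1,1,1,26] (ℓ=5, odd), read p_9/q_9
a_0=13:  p_0=13·1+0=13,  q_0=13·0+1=1
a_1=1:  p_1=1·13+1=14,  q_1=1·1+0=1
a_2=1:  p_2=1·14+13=27,  q_2=1·1+1=2
a_3=1:  p_3=1·27+14=41,  q_3=1·2+1=3
a_4=1:  p_4=1·41+27=68,  q_4=1·3+2=5
a_5=26:  p_5=26·68+41=1809,  q_5=26·5+3=133
a_6=1:  p_6=1·1809+68=1877,  q_6=1·133+5=138
a_7=1:  p_7=1·1877+1809=3686,  q_7=1·138+133=271
a_8=1:  p_8=1·3686+1877=5563,  q_8=1·271+138=409
a_9=1:  p_9=1·5563+3686=9249,  q_9=1·409+271=680
→ (9249, 680).  Check: 9249²=85544001, 185·680²=85544000, difference 1.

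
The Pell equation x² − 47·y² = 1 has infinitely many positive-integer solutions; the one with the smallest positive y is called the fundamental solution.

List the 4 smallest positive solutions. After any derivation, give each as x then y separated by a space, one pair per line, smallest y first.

d=47: √d = [6; 1,5,1,12] (ℓ=4, even), read p_3/q_3
a_0=6:  p_0=6·1+0=6,  q_0=6·0+1=1
a_1=1:  p_1=1·6+1=7,  q_1=1·1+0=1
a_2=5:  p_2=5·7+6=41,  q_2=5·1+1=6
a_3=1:  p_3=1·41+7=48,  q_3=1·6+1=7
fundamental: x₁=48, y₁=7  (since 2304 − 47·49 = 1)
(x_2, y_2) = (48·48 + 47·7·7, 48·7 + 7·48) = (4607, 672)
(x_3, y_3) = (48·4607 + 47·7·672, 48·672 + 7·4607) = (442224, 64505)
(x_4, y_4) = (48·442224 + 47·7·64505, 48·64505 + 7·442224) = (42448897, 6191808)

48 7
4607 672
442224 64505
42448897 6191808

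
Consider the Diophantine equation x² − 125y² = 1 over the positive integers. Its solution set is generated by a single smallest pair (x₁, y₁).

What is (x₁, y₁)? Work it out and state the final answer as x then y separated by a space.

930249 83204

√125 = [11; 5,1,1,5,22, …], period ℓ=5 (odd) → k=9
i=0: a=11 ⇒ p=11, q=1
i=1: a=5 ⇒ p=56, q=5
i=2: a=1 ⇒ p=67, q=6
i=3: a=1 ⇒ p=123, q=11
…
i=5: a=22 ⇒ p=15127, q=1353
i=6: a=5 ⇒ p=76317, q=6826
i=7: a=1 ⇒ p=91444, q=8179
i=8: a=1 ⇒ p=167761, q=15005
i=9: a=5 ⇒ p=930249, q=83204
fundamental: x₁=930249, y₁=83204  (since 865363202001 − 125·6922905616 = 1)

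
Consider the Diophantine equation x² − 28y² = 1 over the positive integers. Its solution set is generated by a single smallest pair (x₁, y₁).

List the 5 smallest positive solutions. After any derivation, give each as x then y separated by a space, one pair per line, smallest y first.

127 24
32257 6096
8193151 1548360
2081028097 393277344
528572943487 99890897016

√28 → a₀=5, period (3,2,3,10); ℓ=4 even so k=3
step 0: (5, 1)  from 5·(1,0) + (0,1)
…
step 2: (37, 7)  from 2·(16,3) + (5,1)
step 3: (127, 24)  from 3·(37,7) + (16,3)
(x₁, y₁) = (127, 24);  127² − 28·24² = 1 ✓
n=2: (127,24)∘(127,24) = (127·127+28·24·24, 127·24+24·127) = (32257,6096)
n=3: (32257,6096)∘(127,24) = (127·32257+28·24·6096, 127·6096+24·32257) = (8193151,1548360)
n=4: (8193151,1548360)∘(127,24) = (127·8193151+28·24·1548360, 127·1548360+24·8193151) = (2081028097,393277344)
n=5: (2081028097,393277344)∘(127,24) = (127·2081028097+28·24·393277344, 127·393277344+24·2081028097) = (528572943487,99890897016)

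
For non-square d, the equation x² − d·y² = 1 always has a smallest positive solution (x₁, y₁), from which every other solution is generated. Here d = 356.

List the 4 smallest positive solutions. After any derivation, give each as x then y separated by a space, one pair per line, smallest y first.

500001 26500
500002000001 26500053000
500003000004500001 26500106000079500
500004000010000008000001 26500159000265000106000

d=356: √d = [18; 1,6,1,1,2,…,6,1,36] (ℓ=14, even), read p_13/q_13
i=0: a=18 ⇒ p=18, q=1
i=1: a=1 ⇒ p=19, q=1
i=2: a=6 ⇒ p=132, q=7
i=3: a=1 ⇒ p=151, q=8
i=4: a=1 ⇒ p=283, q=15
…
i=6: a=1 ⇒ p=1000, q=53
…
i=8: a=1 ⇒ p=9717, q=515
i=9: a=2 ⇒ p=28151, q=1492
i=10: a=1 ⇒ p=37868, q=2007
i=11: a=1 ⇒ p=66019, q=3499
i=12: a=6 ⇒ p=433982, q=23001
i=13: a=1 ⇒ p=500001, q=26500
→ (500001, 26500).  Check: 500001²=250001000001, 356·26500²=250001000000, difference 1.
n=2: (500001,26500)∘(500001,26500) = (500001·500001+356·26500·26500, 500001·26500+26500·500001) = (500002000001,26500053000)
n=3: (500002000001,26500053000)∘(500001,26500) = (500001·500002000001+356·26500·26500053000, 500001·26500053000+26500·500002000001) = (500003000004500001,26500106000079500)
n=4: (500003000004500001,26500106000079500)∘(500001,26500) = (500001·500003000004500001+356·26500·26500106000079500, 500001·26500106000079500+26500·500003000004500001) = (500004000010000008000001,26500159000265000106000)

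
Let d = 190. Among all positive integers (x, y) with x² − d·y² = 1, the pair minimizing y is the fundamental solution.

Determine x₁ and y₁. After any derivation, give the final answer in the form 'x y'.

√190 → a₀=13, period (1,3,1,1,1,…,3,1,26); ℓ=14 even so k=13
a_0=13:  p_0=13·1+0=13,  q_0=13·0+1=1
…
a_2=3:  p_2=3·14+13=55,  q_2=3·1+1=4
…
a_5=1:  p_5=1·124+69=193,  q_5=1·9+5=14
a_6=2:  p_6=2·193+124=510,  q_6=2·14+9=37
a_7=2:  p_7=2·510+193=1213,  q_7=2·37+14=88
…
a_9=1:  p_9=1·2936+1213=4149,  q_9=1·213+88=301
a_10=1:  p_10=1·4149+2936=7085,  q_10=1·301+213=514
…
a_12=3:  p_12=3·11234+7085=40787,  q_12=3·815+514=2959
a_13=1:  p_13=1·40787+11234=52021,  q_13=1·2959+815=3774
(x₁, y₁) = (52021, 3774);  52021² − 190·3774² = 1 ✓

52021 3774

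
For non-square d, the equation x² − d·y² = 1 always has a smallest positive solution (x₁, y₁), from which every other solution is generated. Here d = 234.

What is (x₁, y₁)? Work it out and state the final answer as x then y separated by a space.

5201 340

√234 = [15; 3,2,1,2,1,2,3,30, …], period ℓ=8 (even) → k=7
step 0: (15, 1)  from 15·(1,0) + (0,1)
step 1: (46, 3)  from 3·(15,1) + (1,0)
step 2: (107, 7)  from 2·(46,3) + (15,1)
step 3: (153, 10)  from 1·(107,7) + (46,3)
step 4: (413, 27)  from 2·(153,10) + (107,7)
…
step 6: (1545, 101)  from 2·(566,37) + (413,27)
step 7: (5201, 340)  from 3·(1545,101) + (566,37)
(x₁, y₁) = (5201, 340);  5201² − 234·340² = 1 ✓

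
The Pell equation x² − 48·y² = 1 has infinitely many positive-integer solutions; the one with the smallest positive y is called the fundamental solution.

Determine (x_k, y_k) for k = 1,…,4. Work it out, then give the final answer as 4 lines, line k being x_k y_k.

7 1
97 14
1351 195
18817 2716

[6; 1,12] for √48; ℓ=2 ⇒ convergent index 1
i=0: a=6 ⇒ p=6, q=1
i=1: a=1 ⇒ p=7, q=1
(x₁, y₁) = (7, 1);  7² − 48·1² = 1 ✓
k=2:  x_2 = 7·7+48·1·1 = 97,  y_2 = 7·1+1·7 = 14
k=3:  x_3 = 7·97+48·1·14 = 1351,  y_3 = 7·14+1·97 = 195
k=4:  x_4 = 7·1351+48·1·195 = 18817,  y_4 = 7·195+1·1351 = 2716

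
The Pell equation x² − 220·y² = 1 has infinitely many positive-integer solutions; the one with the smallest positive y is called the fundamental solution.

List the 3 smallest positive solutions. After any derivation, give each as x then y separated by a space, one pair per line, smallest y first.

d=220: √d = [14; 1,4,1,28] (ℓ=4, even), read p_3/q_3
i=0: a=14 ⇒ p=14, q=1
i=1: a=1 ⇒ p=15, q=1
i=2: a=4 ⇒ p=74, q=5
i=3: a=1 ⇒ p=89, q=6
fundamental: x₁=89, y₁=6  (since 7921 − 220·36 = 1)
n=2: (89,6)∘(89,6) = (89·89+220·6·6, 89·6+6·89) = (15841,1068)
n=3: (15841,1068)∘(89,6) = (89·15841+220·6·1068, 89·1068+6·15841) = (2819609,190098)

89 6
15841 1068
2819609 190098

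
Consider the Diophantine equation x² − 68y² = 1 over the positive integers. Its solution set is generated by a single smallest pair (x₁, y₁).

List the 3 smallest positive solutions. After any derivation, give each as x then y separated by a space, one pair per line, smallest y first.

[8; 4,16] for √68; ℓ=2 ⇒ convergent index 1
i=0: a=8 ⇒ p=8, q=1
i=1: a=4 ⇒ p=33, q=4
→ (33, 4).  Check: 33²=1089, 68·4²=1088, difference 1.
(33+4√68)^2 = 2177 + 264√68
(33+4√68)^3 = 143649 + 17420√68

33 4
2177 264
143649 17420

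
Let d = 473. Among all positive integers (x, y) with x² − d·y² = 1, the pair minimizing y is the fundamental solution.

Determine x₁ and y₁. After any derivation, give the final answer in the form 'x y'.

d=473: √d = [21; 1,2,1,42] (ℓ=4, even), read p_3/q_3
step 0: (21, 1)  from 21·(1,0) + (0,1)
…
step 2: (65, 3)  from 2·(22,1) + (21,1)
step 3: (87, 4)  from 1·(65,3) + (22,1)
→ (87, 4).  Check: 87²=7569, 473·4²=7568, difference 1.

87 4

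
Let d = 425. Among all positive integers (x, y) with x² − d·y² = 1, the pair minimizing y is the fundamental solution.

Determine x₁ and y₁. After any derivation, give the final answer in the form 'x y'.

√425 = [20; 1,1,1,1,1,1,40, …], period ℓ=7 (odd) → k=13
i=0: a=20 ⇒ p=20, q=1
i=1: a=1 ⇒ p=21, q=1
…
i=4: a=1 ⇒ p=103, q=5
i=5: a=1 ⇒ p=165, q=8
i=6: a=1 ⇒ p=268, q=13
i=7: a=40 ⇒ p=10885, q=528
i=8: a=1 ⇒ p=11153, q=541
…
i=10: a=1 ⇒ p=33191, q=1610
i=11: a=1 ⇒ p=55229, q=2679
i=12: a=1 ⇒ p=88420, q=4289
i=13: a=1 ⇒ p=143649, q=6968
(x₁, y₁) = (143649, 6968);  143649² − 425·6968² = 1 ✓

143649 6968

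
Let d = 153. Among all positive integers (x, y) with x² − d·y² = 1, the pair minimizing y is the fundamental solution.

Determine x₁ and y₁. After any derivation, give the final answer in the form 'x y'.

d=153: √d = [12; 2,1,2,2,2,1,2,24] (ℓ=8, even), read p_7/q_7
step 0: (12, 1)  from 12·(1,0) + (0,1)
step 1: (25, 2)  from 2·(12,1) + (1,0)
step 2: (37, 3)  from 1·(25,2) + (12,1)
…
step 4: (235, 19)  from 2·(99,8) + (37,3)
step 5: (569, 46)  from 2·(235,19) + (99,8)
step 6: (804, 65)  from 1·(569,46) + (235,19)
step 7: (2177, 176)  from 2·(804,65) + (569,46)
fundamental: x₁=2177, y₁=176  (since 4739329 − 153·30976 = 1)

2177 176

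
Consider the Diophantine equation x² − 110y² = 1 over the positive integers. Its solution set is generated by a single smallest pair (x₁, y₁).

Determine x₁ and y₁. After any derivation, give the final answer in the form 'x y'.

[10; 2,20] for √110; ℓ=2 ⇒ convergent index 1
k=0  a_k=10  p_k/q_k = 10/1
k=1  a_k=2  p_k/q_k = 21/2
→ (21, 2).  Check: 21²=441, 110·2²=440, difference 1.

21 2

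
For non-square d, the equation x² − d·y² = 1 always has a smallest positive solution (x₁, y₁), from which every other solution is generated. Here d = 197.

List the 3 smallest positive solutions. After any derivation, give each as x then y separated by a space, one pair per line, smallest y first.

√197 → a₀=14, period (28); ℓ=1 odd so k=1
k=0  a_k=14  p_k/q_k = 14/1
k=1  a_k=28  p_k/q_k = 393/28
fundamental: x₁=393, y₁=28  (since 154449 − 197·784 = 1)
n=2: (393,28)∘(393,28) = (393·393+197·28·28, 393·28+28·393) = (308897,22008)
n=3: (308897,22008)∘(393,28) = (393·308897+197·28·22008, 393·22008+28·308897) = (242792649,17298260)

393 28
308897 22008
242792649 17298260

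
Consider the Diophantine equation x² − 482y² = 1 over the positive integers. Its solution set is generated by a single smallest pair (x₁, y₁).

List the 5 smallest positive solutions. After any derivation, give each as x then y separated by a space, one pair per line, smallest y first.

√482 = [21; 1,20,1,42, …], period ℓ=4 (even) → k=3
a_0=21:  p_0=21·1+0=21,  q_0=21·0+1=1
…
a_2=20:  p_2=20·22+21=461,  q_2=20·1+1=21
a_3=1:  p_3=1·461+22=483,  q_3=1·21+1=22
→ (483, 22).  Check: 483²=233289, 482·22²=233288, difference 1.
k=2:  x_2 = 483·483+482·22·22 = 466577,  y_2 = 483·22+22·483 = 21252
k=3:  x_3 = 483·466577+482·22·21252 = 450712899,  y_3 = 483·21252+22·466577 = 20529410
k=4:  x_4 = 483·450712899+482·22·20529410 = 435388193857,  y_4 = 483·20529410+22·450712899 = 19831388808
k=5:  x_5 = 483·435388193857+482·22·19831388808 = 420584544552963,  y_5 = 483·19831388808+22·435388193857 = 19157101059118

483 22
466577 21252
450712899 20529410
435388193857 19831388808
420584544552963 19157101059118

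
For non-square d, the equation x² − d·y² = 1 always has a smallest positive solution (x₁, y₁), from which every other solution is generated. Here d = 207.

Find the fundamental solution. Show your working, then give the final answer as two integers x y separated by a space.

1151 80

[14; 2,1,1,2,1,1,2,28] for √207; ℓ=8 ⇒ convergent index 7
step 0: (14, 1)  from 14·(1,0) + (0,1)
…
step 2: (43, 3)  from 1·(29,2) + (14,1)
step 3: (72, 5)  from 1·(43,3) + (29,2)
step 4: (187, 13)  from 2·(72,5) + (43,3)
…
step 6: (446, 31)  from 1·(259,18) + (187,13)
step 7: (1151, 80)  from 2·(446,31) + (259,18)
→ (1151, 80).  Check: 1151²=1324801, 207·80²=1324800, difference 1.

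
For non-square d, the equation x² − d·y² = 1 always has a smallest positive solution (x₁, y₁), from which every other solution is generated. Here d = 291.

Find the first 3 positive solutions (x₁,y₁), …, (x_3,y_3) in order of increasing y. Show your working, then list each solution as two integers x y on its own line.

290 17
168199 9860
97555130 5718783

d=291: √d = [17; 17,34] (ℓ=2, even), read p_1/q_1
step 0: (17, 1)  from 17·(1,0) + (0,1)
step 1: (290, 17)  from 17·(17,1) + (1,0)
(x₁, y₁) = (290, 17);  290² − 291·17² = 1 ✓
(x_2, y_2) = (290·290 + 291·17·17, 290·17 + 17·290) = (168199, 9860)
(x_3, y_3) = (290·168199 + 291·17·9860, 290·9860 + 17·168199) = (97555130, 5718783)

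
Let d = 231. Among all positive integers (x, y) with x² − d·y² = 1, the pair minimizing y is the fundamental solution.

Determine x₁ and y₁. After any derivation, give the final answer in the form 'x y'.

76 5

[15; 5,30] for √231; ℓ=2 ⇒ convergent index 1
step 0: (15, 1)  from 15·(1,0) + (0,1)
step 1: (76, 5)  from 5·(15,1) + (1,0)
→ (76, 5).  Check: 76²=5776, 231·5²=5775, difference 1.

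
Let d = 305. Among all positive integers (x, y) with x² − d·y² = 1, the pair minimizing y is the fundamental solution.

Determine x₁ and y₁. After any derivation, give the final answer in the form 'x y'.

489 28

√305 → a₀=17, period (2,6,2,34); ℓ=4 even so k=3
step 0: (17, 1)  from 17·(1,0) + (0,1)
step 1: (35, 2)  from 2·(17,1) + (1,0)
step 2: (227, 13)  from 6·(35,2) + (17,1)
step 3: (489, 28)  from 2·(227,13) + (35,2)
(x₁, y₁) = (489, 28);  489² − 305·28² = 1 ✓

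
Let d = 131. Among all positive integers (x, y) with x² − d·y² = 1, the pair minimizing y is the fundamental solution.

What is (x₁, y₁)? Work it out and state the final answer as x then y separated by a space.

10610 927

√131 → a₀=11, period (2,4,11,4,2,22); ℓ=6 even so k=5
step 0: (11, 1)  from 11·(1,0) + (0,1)
…
step 4: (4727, 413)  from 4·(1156,101) + (103,9)
step 5: (10610, 927)  from 2·(4727,413) + (1156,101)
(x₁, y₁) = (10610, 927);  10610² − 131·927² = 1 ✓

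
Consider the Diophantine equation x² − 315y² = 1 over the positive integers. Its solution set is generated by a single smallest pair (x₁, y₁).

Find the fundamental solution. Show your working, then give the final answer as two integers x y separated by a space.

d=315: √d = [17; 1,2,1,34] (ℓ=4, even), read p_3/q_3
i=0: a=17 ⇒ p=17, q=1
…
i=2: a=2 ⇒ p=53, q=3
i=3: a=1 ⇒ p=71, q=4
fundamental: x₁=71, y₁=4  (since 5041 − 315·16 = 1)

71 4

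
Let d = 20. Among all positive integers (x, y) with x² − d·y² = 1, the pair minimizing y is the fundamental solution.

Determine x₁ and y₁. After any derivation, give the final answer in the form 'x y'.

9 2

√20 → a₀=4, period (2,8); ℓ=2 even so k=1
i=0: a=4 ⇒ p=4, q=1
i=1: a=2 ⇒ p=9, q=2
fundamental: x₁=9, y₁=2  (since 81 − 20·4 = 1)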